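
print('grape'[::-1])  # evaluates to eparg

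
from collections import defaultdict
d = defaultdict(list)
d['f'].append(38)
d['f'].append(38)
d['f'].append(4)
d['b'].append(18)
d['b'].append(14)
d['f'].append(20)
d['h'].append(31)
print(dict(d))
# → {'f': [38, 38, 4, 20], 'b': [18, 14], 'h': [31]}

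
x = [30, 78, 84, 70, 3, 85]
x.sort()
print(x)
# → [3, 30, 70, 78, 84, 85]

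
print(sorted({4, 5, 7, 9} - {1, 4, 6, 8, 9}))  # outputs [5, 7]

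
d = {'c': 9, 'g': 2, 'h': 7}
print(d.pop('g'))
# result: 2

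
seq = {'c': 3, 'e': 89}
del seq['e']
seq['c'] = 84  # {'c': 84}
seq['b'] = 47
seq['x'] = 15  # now {'c': 84, 'b': 47, 'x': 15}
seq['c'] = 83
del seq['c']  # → {'b': 47, 'x': 15}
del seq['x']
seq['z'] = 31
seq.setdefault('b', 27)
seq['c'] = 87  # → {'b': 47, 'z': 31, 'c': 87}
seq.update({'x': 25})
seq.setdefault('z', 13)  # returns 31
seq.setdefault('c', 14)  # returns 87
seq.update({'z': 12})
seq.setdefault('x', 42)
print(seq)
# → {'b': 47, 'z': 12, 'c': 87, 'x': 25}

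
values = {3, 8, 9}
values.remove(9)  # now {3, 8}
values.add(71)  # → {3, 8, 71}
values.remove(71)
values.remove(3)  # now {8}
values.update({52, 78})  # {8, 52, 78}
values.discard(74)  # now {8, 52, 78}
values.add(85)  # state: {8, 52, 78, 85}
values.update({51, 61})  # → {8, 51, 52, 61, 78, 85}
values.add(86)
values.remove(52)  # {8, 51, 61, 78, 85, 86}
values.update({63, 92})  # {8, 51, 61, 63, 78, 85, 86, 92}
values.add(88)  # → {8, 51, 61, 63, 78, 85, 86, 88, 92}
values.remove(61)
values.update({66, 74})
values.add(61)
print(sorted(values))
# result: [8, 51, 61, 63, 66, 74, 78, 85, 86, 88, 92]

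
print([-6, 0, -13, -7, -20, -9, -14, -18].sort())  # None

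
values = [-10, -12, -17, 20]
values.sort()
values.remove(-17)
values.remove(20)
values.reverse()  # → [-10, -12]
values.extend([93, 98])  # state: [-10, -12, 93, 98]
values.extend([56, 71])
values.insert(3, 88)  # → [-10, -12, 93, 88, 98, 56, 71]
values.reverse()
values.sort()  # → [-12, -10, 56, 71, 88, 93, 98]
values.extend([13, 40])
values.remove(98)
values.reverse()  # [40, 13, 93, 88, 71, 56, -10, -12]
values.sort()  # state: [-12, -10, 13, 40, 56, 71, 88, 93]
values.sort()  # [-12, -10, 13, 40, 56, 71, 88, 93]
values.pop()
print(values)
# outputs [-12, -10, 13, 40, 56, 71, 88]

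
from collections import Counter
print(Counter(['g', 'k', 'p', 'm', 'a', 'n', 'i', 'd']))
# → Counter({'g': 1, 'k': 1, 'p': 1, 'm': 1, 'a': 1, 'n': 1, 'i': 1, 'd': 1})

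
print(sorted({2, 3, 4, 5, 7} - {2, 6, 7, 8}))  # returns [3, 4, 5]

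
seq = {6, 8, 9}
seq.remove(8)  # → {6, 9}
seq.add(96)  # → {6, 9, 96}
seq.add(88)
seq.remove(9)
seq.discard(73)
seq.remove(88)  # {6, 96}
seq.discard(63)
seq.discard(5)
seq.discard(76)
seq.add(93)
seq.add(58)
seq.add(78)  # {6, 58, 78, 93, 96}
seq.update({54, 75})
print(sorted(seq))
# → [6, 54, 58, 75, 78, 93, 96]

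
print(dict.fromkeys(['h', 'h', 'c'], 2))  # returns {'h': 2, 'c': 2}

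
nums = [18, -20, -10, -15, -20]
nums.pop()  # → -20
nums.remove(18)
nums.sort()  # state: [-20, -15, -10]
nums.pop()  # -10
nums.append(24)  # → [-20, -15, 24]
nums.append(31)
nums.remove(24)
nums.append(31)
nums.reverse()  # [31, 31, -15, -20]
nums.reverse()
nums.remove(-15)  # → [-20, 31, 31]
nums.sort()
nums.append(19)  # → [-20, 31, 31, 19]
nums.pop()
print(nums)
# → [-20, 31, 31]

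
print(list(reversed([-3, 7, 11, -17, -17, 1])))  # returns [1, -17, -17, 11, 7, -3]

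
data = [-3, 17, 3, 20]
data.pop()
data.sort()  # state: [-3, 3, 17]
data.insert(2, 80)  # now [-3, 3, 80, 17]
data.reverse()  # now [17, 80, 3, -3]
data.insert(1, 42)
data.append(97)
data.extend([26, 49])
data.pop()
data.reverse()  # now [26, 97, -3, 3, 80, 42, 17]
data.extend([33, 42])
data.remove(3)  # [26, 97, -3, 80, 42, 17, 33, 42]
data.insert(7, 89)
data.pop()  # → 42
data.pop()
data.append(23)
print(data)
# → [26, 97, -3, 80, 42, 17, 33, 23]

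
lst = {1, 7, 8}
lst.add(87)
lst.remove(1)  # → {7, 8, 87}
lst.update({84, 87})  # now {7, 8, 84, 87}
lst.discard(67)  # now {7, 8, 84, 87}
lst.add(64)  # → {7, 8, 64, 84, 87}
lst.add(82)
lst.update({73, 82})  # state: {7, 8, 64, 73, 82, 84, 87}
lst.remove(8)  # {7, 64, 73, 82, 84, 87}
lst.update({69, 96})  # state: {7, 64, 69, 73, 82, 84, 87, 96}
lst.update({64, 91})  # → {7, 64, 69, 73, 82, 84, 87, 91, 96}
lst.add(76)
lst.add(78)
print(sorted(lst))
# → [7, 64, 69, 73, 76, 78, 82, 84, 87, 91, 96]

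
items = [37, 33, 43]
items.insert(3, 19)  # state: [37, 33, 43, 19]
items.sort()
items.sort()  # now [19, 33, 37, 43]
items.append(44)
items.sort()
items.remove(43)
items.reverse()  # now [44, 37, 33, 19]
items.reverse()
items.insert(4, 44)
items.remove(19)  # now [33, 37, 44, 44]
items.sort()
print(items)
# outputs [33, 37, 44, 44]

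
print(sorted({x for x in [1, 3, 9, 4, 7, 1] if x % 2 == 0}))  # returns [4]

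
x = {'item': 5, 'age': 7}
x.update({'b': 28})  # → {'item': 5, 'age': 7, 'b': 28}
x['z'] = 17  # {'item': 5, 'age': 7, 'b': 28, 'z': 17}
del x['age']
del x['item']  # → {'b': 28, 'z': 17}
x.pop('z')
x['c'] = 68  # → {'b': 28, 'c': 68}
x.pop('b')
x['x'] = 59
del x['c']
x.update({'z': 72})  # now {'x': 59, 'z': 72}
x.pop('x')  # 59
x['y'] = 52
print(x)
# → {'z': 72, 'y': 52}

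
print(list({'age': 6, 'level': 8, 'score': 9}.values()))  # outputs [6, 8, 9]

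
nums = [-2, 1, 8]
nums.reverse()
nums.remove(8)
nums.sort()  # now [-2, 1]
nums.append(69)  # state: [-2, 1, 69]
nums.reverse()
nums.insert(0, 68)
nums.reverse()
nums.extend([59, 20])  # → [-2, 1, 69, 68, 59, 20]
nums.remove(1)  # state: [-2, 69, 68, 59, 20]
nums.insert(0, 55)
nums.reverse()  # [20, 59, 68, 69, -2, 55]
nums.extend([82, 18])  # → [20, 59, 68, 69, -2, 55, 82, 18]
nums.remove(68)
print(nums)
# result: [20, 59, 69, -2, 55, 82, 18]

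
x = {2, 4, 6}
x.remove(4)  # {2, 6}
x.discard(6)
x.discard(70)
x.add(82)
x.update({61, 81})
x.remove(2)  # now {61, 81, 82}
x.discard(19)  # {61, 81, 82}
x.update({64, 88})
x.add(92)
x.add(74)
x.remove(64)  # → {61, 74, 81, 82, 88, 92}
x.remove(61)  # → {74, 81, 82, 88, 92}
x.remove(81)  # {74, 82, 88, 92}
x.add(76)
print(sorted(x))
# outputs [74, 76, 82, 88, 92]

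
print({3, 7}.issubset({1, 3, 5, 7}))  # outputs True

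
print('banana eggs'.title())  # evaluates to Banana Eggs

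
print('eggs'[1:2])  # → g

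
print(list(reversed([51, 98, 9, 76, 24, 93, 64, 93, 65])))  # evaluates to [65, 93, 64, 93, 24, 76, 9, 98, 51]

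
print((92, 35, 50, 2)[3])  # 2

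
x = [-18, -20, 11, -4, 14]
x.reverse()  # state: [14, -4, 11, -20, -18]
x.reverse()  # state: [-18, -20, 11, -4, 14]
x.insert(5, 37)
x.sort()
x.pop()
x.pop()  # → 14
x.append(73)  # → [-20, -18, -4, 11, 73]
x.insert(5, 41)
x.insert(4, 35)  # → [-20, -18, -4, 11, 35, 73, 41]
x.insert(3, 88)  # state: [-20, -18, -4, 88, 11, 35, 73, 41]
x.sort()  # [-20, -18, -4, 11, 35, 41, 73, 88]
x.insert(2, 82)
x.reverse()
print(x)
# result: [88, 73, 41, 35, 11, -4, 82, -18, -20]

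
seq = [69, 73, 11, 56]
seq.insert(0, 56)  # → [56, 69, 73, 11, 56]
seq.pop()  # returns 56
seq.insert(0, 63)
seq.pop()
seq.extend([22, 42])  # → [63, 56, 69, 73, 22, 42]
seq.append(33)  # [63, 56, 69, 73, 22, 42, 33]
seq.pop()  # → 33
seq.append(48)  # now [63, 56, 69, 73, 22, 42, 48]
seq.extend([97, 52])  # [63, 56, 69, 73, 22, 42, 48, 97, 52]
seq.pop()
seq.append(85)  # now [63, 56, 69, 73, 22, 42, 48, 97, 85]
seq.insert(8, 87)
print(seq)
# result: [63, 56, 69, 73, 22, 42, 48, 97, 87, 85]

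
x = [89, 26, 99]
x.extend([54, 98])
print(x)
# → [89, 26, 99, 54, 98]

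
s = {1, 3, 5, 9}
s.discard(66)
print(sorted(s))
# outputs [1, 3, 5, 9]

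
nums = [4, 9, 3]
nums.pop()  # 3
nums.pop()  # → 9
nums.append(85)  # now [4, 85]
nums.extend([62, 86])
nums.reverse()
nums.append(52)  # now [86, 62, 85, 4, 52]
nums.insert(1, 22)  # [86, 22, 62, 85, 4, 52]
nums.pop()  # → 52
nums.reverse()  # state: [4, 85, 62, 22, 86]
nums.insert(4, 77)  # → [4, 85, 62, 22, 77, 86]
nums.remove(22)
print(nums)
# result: [4, 85, 62, 77, 86]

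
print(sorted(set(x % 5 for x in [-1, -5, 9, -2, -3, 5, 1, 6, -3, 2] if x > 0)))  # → [0, 1, 2, 4]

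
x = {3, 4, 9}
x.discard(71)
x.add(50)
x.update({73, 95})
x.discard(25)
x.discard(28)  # {3, 4, 9, 50, 73, 95}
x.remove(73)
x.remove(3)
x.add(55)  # {4, 9, 50, 55, 95}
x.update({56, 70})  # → {4, 9, 50, 55, 56, 70, 95}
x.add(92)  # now {4, 9, 50, 55, 56, 70, 92, 95}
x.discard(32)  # {4, 9, 50, 55, 56, 70, 92, 95}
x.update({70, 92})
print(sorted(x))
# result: [4, 9, 50, 55, 56, 70, 92, 95]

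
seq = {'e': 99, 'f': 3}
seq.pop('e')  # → 99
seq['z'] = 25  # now {'f': 3, 'z': 25}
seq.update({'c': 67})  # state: {'f': 3, 'z': 25, 'c': 67}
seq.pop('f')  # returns 3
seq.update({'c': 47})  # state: {'z': 25, 'c': 47}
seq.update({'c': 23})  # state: {'z': 25, 'c': 23}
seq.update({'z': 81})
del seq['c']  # {'z': 81}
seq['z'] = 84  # {'z': 84}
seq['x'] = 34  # {'z': 84, 'x': 34}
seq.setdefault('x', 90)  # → 34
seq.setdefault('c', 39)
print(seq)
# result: {'z': 84, 'x': 34, 'c': 39}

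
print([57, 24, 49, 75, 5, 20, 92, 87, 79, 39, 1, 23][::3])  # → [57, 75, 92, 39]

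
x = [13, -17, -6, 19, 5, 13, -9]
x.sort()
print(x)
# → [-17, -9, -6, 5, 13, 13, 19]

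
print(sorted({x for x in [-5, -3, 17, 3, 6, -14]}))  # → [-14, -5, -3, 3, 6, 17]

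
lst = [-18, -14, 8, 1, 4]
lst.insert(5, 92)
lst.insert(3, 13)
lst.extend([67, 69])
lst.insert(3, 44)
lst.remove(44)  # [-18, -14, 8, 13, 1, 4, 92, 67, 69]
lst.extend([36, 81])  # [-18, -14, 8, 13, 1, 4, 92, 67, 69, 36, 81]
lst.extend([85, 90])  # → [-18, -14, 8, 13, 1, 4, 92, 67, 69, 36, 81, 85, 90]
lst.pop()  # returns 90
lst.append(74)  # [-18, -14, 8, 13, 1, 4, 92, 67, 69, 36, 81, 85, 74]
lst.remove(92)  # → [-18, -14, 8, 13, 1, 4, 67, 69, 36, 81, 85, 74]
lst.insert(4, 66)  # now [-18, -14, 8, 13, 66, 1, 4, 67, 69, 36, 81, 85, 74]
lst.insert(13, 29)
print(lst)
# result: [-18, -14, 8, 13, 66, 1, 4, 67, 69, 36, 81, 85, 74, 29]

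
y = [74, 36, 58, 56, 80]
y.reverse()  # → [80, 56, 58, 36, 74]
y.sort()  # [36, 56, 58, 74, 80]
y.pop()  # 80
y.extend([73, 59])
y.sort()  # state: [36, 56, 58, 59, 73, 74]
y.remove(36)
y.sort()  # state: [56, 58, 59, 73, 74]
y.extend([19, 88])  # [56, 58, 59, 73, 74, 19, 88]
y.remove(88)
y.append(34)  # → [56, 58, 59, 73, 74, 19, 34]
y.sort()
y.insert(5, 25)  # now [19, 34, 56, 58, 59, 25, 73, 74]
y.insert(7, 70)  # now [19, 34, 56, 58, 59, 25, 73, 70, 74]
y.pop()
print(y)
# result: [19, 34, 56, 58, 59, 25, 73, 70]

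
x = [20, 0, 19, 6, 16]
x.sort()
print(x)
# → [0, 6, 16, 19, 20]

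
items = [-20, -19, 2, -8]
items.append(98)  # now [-20, -19, 2, -8, 98]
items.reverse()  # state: [98, -8, 2, -19, -20]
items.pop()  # -20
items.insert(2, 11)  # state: [98, -8, 11, 2, -19]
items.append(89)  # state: [98, -8, 11, 2, -19, 89]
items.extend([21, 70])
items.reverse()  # [70, 21, 89, -19, 2, 11, -8, 98]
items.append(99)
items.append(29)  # [70, 21, 89, -19, 2, 11, -8, 98, 99, 29]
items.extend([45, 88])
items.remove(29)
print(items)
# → [70, 21, 89, -19, 2, 11, -8, 98, 99, 45, 88]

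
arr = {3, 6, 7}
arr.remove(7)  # {3, 6}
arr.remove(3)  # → {6}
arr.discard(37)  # {6}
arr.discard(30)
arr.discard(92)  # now {6}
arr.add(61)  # {6, 61}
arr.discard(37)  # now {6, 61}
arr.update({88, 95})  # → {6, 61, 88, 95}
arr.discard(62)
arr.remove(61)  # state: {6, 88, 95}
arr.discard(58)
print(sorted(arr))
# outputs [6, 88, 95]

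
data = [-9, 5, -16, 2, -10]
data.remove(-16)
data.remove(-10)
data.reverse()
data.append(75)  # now [2, 5, -9, 75]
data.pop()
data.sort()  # [-9, 2, 5]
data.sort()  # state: [-9, 2, 5]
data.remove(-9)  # [2, 5]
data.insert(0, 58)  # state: [58, 2, 5]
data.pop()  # 5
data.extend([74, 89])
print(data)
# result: [58, 2, 74, 89]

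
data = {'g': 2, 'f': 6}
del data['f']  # {'g': 2}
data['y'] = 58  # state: {'g': 2, 'y': 58}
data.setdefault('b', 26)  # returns 26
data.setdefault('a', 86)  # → 86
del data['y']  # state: {'g': 2, 'b': 26, 'a': 86}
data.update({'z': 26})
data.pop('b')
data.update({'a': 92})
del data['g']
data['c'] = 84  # {'a': 92, 'z': 26, 'c': 84}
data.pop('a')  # 92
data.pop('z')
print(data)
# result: {'c': 84}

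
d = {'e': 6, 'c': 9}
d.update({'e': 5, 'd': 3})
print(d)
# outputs {'e': 5, 'c': 9, 'd': 3}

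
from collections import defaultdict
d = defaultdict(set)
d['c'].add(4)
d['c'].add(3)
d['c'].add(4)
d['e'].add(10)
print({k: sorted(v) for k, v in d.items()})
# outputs {'c': [3, 4], 'e': [10]}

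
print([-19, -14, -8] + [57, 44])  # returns [-19, -14, -8, 57, 44]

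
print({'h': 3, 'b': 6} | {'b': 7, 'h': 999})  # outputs {'h': 999, 'b': 7}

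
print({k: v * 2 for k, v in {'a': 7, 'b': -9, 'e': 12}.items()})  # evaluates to {'a': 14, 'b': -18, 'e': 24}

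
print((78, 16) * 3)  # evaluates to (78, 16, 78, 16, 78, 16)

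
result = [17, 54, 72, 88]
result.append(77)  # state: [17, 54, 72, 88, 77]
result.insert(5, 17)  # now [17, 54, 72, 88, 77, 17]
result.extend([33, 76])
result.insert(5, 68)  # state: [17, 54, 72, 88, 77, 68, 17, 33, 76]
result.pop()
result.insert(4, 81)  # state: [17, 54, 72, 88, 81, 77, 68, 17, 33]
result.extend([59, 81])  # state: [17, 54, 72, 88, 81, 77, 68, 17, 33, 59, 81]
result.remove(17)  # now [54, 72, 88, 81, 77, 68, 17, 33, 59, 81]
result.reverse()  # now [81, 59, 33, 17, 68, 77, 81, 88, 72, 54]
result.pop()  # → 54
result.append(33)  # [81, 59, 33, 17, 68, 77, 81, 88, 72, 33]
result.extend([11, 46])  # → [81, 59, 33, 17, 68, 77, 81, 88, 72, 33, 11, 46]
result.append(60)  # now [81, 59, 33, 17, 68, 77, 81, 88, 72, 33, 11, 46, 60]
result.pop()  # 60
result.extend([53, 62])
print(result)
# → [81, 59, 33, 17, 68, 77, 81, 88, 72, 33, 11, 46, 53, 62]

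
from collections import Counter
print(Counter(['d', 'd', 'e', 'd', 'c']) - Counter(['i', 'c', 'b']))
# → Counter({'d': 3, 'e': 1})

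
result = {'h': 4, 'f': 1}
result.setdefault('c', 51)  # 51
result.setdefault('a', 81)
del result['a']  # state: {'h': 4, 'f': 1, 'c': 51}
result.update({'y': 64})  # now {'h': 4, 'f': 1, 'c': 51, 'y': 64}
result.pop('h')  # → 4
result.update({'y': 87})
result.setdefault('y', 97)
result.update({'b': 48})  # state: {'f': 1, 'c': 51, 'y': 87, 'b': 48}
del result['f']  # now {'c': 51, 'y': 87, 'b': 48}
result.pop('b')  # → 48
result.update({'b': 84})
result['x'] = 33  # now {'c': 51, 'y': 87, 'b': 84, 'x': 33}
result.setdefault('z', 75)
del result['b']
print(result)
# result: {'c': 51, 'y': 87, 'x': 33, 'z': 75}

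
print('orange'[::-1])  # egnaro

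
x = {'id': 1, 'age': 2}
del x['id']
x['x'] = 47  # {'age': 2, 'x': 47}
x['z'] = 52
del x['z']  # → {'age': 2, 'x': 47}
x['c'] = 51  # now {'age': 2, 'x': 47, 'c': 51}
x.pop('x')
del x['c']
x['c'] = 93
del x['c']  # {'age': 2}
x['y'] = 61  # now {'age': 2, 'y': 61}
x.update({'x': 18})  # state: {'age': 2, 'y': 61, 'x': 18}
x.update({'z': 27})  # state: {'age': 2, 'y': 61, 'x': 18, 'z': 27}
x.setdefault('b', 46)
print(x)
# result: {'age': 2, 'y': 61, 'x': 18, 'z': 27, 'b': 46}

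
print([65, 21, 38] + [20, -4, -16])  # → [65, 21, 38, 20, -4, -16]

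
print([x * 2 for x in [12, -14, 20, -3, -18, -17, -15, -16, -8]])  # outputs [24, -28, 40, -6, -36, -34, -30, -32, -16]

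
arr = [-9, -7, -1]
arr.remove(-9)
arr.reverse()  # [-1, -7]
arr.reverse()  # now [-7, -1]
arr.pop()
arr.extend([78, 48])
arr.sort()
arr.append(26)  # [-7, 48, 78, 26]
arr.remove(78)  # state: [-7, 48, 26]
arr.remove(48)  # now [-7, 26]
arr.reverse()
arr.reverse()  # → [-7, 26]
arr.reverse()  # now [26, -7]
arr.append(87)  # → [26, -7, 87]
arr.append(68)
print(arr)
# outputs [26, -7, 87, 68]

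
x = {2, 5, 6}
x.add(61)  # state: {2, 5, 6, 61}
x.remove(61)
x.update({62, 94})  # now {2, 5, 6, 62, 94}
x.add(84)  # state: {2, 5, 6, 62, 84, 94}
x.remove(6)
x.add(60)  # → {2, 5, 60, 62, 84, 94}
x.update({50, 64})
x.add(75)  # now {2, 5, 50, 60, 62, 64, 75, 84, 94}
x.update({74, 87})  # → {2, 5, 50, 60, 62, 64, 74, 75, 84, 87, 94}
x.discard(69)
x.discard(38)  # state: {2, 5, 50, 60, 62, 64, 74, 75, 84, 87, 94}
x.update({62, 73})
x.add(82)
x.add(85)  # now {2, 5, 50, 60, 62, 64, 73, 74, 75, 82, 84, 85, 87, 94}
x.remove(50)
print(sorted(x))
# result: [2, 5, 60, 62, 64, 73, 74, 75, 82, 84, 85, 87, 94]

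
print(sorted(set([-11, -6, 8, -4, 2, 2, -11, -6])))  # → [-11, -6, -4, 2, 8]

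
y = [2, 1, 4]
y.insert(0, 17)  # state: [17, 2, 1, 4]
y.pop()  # 4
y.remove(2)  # [17, 1]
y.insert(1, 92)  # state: [17, 92, 1]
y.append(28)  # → [17, 92, 1, 28]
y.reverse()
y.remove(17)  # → [28, 1, 92]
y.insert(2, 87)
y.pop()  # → 92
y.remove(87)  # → [28, 1]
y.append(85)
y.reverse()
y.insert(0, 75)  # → [75, 85, 1, 28]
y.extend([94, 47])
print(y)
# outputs [75, 85, 1, 28, 94, 47]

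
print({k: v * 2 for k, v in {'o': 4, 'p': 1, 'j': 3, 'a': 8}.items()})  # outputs {'o': 8, 'p': 2, 'j': 6, 'a': 16}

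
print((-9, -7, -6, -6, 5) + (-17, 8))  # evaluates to (-9, -7, -6, -6, 5, -17, 8)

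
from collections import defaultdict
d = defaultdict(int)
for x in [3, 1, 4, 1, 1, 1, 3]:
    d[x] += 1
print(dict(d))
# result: {3: 2, 1: 4, 4: 1}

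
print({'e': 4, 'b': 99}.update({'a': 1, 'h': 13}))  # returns None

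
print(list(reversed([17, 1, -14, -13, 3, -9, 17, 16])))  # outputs [16, 17, -9, 3, -13, -14, 1, 17]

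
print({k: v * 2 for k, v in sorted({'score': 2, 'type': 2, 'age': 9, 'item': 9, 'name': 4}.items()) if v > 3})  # {'age': 18, 'item': 18, 'name': 8}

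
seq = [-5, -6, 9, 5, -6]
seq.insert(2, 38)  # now [-5, -6, 38, 9, 5, -6]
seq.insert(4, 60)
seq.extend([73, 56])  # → [-5, -6, 38, 9, 60, 5, -6, 73, 56]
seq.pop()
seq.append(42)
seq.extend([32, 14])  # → [-5, -6, 38, 9, 60, 5, -6, 73, 42, 32, 14]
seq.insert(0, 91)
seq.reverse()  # [14, 32, 42, 73, -6, 5, 60, 9, 38, -6, -5, 91]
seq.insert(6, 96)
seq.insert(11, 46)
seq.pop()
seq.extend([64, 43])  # [14, 32, 42, 73, -6, 5, 96, 60, 9, 38, -6, 46, -5, 64, 43]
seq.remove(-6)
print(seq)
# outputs [14, 32, 42, 73, 5, 96, 60, 9, 38, -6, 46, -5, 64, 43]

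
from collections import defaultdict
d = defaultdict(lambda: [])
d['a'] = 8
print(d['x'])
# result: []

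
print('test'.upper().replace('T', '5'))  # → 5ES5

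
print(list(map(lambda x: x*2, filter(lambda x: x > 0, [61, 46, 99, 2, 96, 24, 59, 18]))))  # [122, 92, 198, 4, 192, 48, 118, 36]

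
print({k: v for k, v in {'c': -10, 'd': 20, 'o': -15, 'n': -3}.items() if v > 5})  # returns {'d': 20}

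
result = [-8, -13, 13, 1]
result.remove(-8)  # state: [-13, 13, 1]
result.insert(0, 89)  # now [89, -13, 13, 1]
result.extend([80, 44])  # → [89, -13, 13, 1, 80, 44]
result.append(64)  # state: [89, -13, 13, 1, 80, 44, 64]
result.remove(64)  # [89, -13, 13, 1, 80, 44]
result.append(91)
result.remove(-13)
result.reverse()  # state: [91, 44, 80, 1, 13, 89]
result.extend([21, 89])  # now [91, 44, 80, 1, 13, 89, 21, 89]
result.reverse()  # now [89, 21, 89, 13, 1, 80, 44, 91]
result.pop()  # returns 91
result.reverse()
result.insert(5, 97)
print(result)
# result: [44, 80, 1, 13, 89, 97, 21, 89]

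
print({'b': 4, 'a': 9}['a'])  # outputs 9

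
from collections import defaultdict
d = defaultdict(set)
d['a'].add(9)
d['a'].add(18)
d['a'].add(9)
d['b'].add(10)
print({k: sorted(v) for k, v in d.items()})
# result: {'a': [9, 18], 'b': [10]}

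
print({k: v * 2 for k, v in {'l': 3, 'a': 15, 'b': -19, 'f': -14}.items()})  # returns {'l': 6, 'a': 30, 'b': -38, 'f': -28}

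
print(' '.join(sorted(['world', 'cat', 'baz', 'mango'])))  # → baz cat mango world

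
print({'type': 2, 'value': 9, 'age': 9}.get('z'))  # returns None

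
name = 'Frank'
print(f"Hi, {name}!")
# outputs Hi, Frank!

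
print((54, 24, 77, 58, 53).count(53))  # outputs 1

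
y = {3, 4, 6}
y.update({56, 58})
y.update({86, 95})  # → {3, 4, 6, 56, 58, 86, 95}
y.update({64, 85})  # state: {3, 4, 6, 56, 58, 64, 85, 86, 95}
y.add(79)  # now {3, 4, 6, 56, 58, 64, 79, 85, 86, 95}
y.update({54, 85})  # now {3, 4, 6, 54, 56, 58, 64, 79, 85, 86, 95}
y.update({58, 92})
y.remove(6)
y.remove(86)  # {3, 4, 54, 56, 58, 64, 79, 85, 92, 95}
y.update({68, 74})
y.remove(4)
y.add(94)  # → {3, 54, 56, 58, 64, 68, 74, 79, 85, 92, 94, 95}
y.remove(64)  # {3, 54, 56, 58, 68, 74, 79, 85, 92, 94, 95}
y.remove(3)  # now {54, 56, 58, 68, 74, 79, 85, 92, 94, 95}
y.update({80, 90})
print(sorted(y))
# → [54, 56, 58, 68, 74, 79, 80, 85, 90, 92, 94, 95]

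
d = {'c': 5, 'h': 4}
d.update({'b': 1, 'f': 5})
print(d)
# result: {'c': 5, 'h': 4, 'b': 1, 'f': 5}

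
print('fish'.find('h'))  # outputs 3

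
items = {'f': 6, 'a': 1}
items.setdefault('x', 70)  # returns 70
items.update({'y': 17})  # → {'f': 6, 'a': 1, 'x': 70, 'y': 17}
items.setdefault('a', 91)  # 1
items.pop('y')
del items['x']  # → {'f': 6, 'a': 1}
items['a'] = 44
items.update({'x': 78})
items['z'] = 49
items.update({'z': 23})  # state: {'f': 6, 'a': 44, 'x': 78, 'z': 23}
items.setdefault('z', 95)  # 23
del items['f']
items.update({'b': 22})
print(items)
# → {'a': 44, 'x': 78, 'z': 23, 'b': 22}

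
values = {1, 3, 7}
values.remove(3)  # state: {1, 7}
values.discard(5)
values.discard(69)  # {1, 7}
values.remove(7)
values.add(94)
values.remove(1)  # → {94}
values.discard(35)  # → {94}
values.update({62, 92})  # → {62, 92, 94}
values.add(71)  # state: {62, 71, 92, 94}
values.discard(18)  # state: {62, 71, 92, 94}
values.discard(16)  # {62, 71, 92, 94}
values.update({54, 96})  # {54, 62, 71, 92, 94, 96}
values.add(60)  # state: {54, 60, 62, 71, 92, 94, 96}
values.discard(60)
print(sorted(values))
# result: [54, 62, 71, 92, 94, 96]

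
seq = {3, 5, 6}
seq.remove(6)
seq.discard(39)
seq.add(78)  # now {3, 5, 78}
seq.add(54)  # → {3, 5, 54, 78}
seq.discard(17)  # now {3, 5, 54, 78}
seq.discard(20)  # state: {3, 5, 54, 78}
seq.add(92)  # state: {3, 5, 54, 78, 92}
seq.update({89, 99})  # {3, 5, 54, 78, 89, 92, 99}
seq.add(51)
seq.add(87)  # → {3, 5, 51, 54, 78, 87, 89, 92, 99}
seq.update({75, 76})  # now {3, 5, 51, 54, 75, 76, 78, 87, 89, 92, 99}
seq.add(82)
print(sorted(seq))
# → [3, 5, 51, 54, 75, 76, 78, 82, 87, 89, 92, 99]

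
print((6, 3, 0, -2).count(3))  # 1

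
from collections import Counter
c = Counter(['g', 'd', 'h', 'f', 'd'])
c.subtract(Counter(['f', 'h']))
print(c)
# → Counter({'d': 2, 'g': 1, 'h': 0, 'f': 0})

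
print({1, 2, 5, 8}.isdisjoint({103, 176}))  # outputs True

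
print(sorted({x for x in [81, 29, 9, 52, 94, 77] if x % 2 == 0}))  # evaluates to [52, 94]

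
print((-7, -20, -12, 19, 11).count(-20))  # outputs 1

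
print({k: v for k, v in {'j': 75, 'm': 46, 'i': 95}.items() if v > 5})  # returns {'j': 75, 'm': 46, 'i': 95}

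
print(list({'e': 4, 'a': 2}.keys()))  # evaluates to ['e', 'a']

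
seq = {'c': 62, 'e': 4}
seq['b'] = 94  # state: {'c': 62, 'e': 4, 'b': 94}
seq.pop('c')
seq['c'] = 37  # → {'e': 4, 'b': 94, 'c': 37}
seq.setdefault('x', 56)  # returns 56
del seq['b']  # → {'e': 4, 'c': 37, 'x': 56}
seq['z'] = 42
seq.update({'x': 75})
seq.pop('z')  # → 42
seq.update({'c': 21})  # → {'e': 4, 'c': 21, 'x': 75}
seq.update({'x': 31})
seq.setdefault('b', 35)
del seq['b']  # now {'e': 4, 'c': 21, 'x': 31}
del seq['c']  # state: {'e': 4, 'x': 31}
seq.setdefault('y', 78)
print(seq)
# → {'e': 4, 'x': 31, 'y': 78}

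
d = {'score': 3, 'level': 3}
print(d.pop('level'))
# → 3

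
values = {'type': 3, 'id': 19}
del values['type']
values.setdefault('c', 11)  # 11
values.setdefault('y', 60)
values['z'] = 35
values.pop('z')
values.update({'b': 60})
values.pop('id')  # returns 19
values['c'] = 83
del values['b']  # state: {'c': 83, 'y': 60}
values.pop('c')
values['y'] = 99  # {'y': 99}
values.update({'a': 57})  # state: {'y': 99, 'a': 57}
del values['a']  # {'y': 99}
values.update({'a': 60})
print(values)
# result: {'y': 99, 'a': 60}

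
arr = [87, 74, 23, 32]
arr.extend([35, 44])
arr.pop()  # 44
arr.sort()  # [23, 32, 35, 74, 87]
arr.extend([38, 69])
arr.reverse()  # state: [69, 38, 87, 74, 35, 32, 23]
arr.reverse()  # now [23, 32, 35, 74, 87, 38, 69]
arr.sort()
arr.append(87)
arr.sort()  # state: [23, 32, 35, 38, 69, 74, 87, 87]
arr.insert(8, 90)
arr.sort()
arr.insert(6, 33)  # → [23, 32, 35, 38, 69, 74, 33, 87, 87, 90]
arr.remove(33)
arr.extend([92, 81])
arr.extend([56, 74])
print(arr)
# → [23, 32, 35, 38, 69, 74, 87, 87, 90, 92, 81, 56, 74]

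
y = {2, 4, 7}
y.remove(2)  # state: {4, 7}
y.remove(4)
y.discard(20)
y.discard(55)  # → {7}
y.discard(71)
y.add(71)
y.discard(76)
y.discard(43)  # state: {7, 71}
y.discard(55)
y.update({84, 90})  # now {7, 71, 84, 90}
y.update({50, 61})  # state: {7, 50, 61, 71, 84, 90}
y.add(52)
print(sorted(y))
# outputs [7, 50, 52, 61, 71, 84, 90]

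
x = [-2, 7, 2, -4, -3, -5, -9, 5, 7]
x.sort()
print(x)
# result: [-9, -5, -4, -3, -2, 2, 5, 7, 7]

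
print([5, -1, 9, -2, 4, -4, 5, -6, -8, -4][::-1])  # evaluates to [-4, -8, -6, 5, -4, 4, -2, 9, -1, 5]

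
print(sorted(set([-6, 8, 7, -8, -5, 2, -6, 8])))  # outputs [-8, -6, -5, 2, 7, 8]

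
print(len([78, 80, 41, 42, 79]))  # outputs 5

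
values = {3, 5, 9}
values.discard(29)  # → {3, 5, 9}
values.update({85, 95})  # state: {3, 5, 9, 85, 95}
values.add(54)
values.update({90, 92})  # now {3, 5, 9, 54, 85, 90, 92, 95}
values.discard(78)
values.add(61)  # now {3, 5, 9, 54, 61, 85, 90, 92, 95}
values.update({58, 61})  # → {3, 5, 9, 54, 58, 61, 85, 90, 92, 95}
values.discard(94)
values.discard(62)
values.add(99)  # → {3, 5, 9, 54, 58, 61, 85, 90, 92, 95, 99}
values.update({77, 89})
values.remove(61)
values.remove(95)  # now {3, 5, 9, 54, 58, 77, 85, 89, 90, 92, 99}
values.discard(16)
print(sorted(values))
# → [3, 5, 9, 54, 58, 77, 85, 89, 90, 92, 99]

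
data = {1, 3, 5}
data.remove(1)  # {3, 5}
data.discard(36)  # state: {3, 5}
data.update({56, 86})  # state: {3, 5, 56, 86}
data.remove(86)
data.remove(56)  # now {3, 5}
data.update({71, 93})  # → {3, 5, 71, 93}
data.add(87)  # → {3, 5, 71, 87, 93}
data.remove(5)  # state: {3, 71, 87, 93}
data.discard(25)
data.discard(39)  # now {3, 71, 87, 93}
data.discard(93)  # {3, 71, 87}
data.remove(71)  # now {3, 87}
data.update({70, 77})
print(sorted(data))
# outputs [3, 70, 77, 87]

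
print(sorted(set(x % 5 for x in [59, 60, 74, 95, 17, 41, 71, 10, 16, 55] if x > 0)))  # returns [0, 1, 2, 4]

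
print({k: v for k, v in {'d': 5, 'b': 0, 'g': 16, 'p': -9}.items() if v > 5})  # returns {'g': 16}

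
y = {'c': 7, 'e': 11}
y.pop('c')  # 7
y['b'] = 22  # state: {'e': 11, 'b': 22}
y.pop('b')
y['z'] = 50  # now {'e': 11, 'z': 50}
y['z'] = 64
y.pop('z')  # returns 64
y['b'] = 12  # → {'e': 11, 'b': 12}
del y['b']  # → {'e': 11}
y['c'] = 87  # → {'e': 11, 'c': 87}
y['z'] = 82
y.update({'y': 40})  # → {'e': 11, 'c': 87, 'z': 82, 'y': 40}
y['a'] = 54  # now {'e': 11, 'c': 87, 'z': 82, 'y': 40, 'a': 54}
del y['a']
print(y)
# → {'e': 11, 'c': 87, 'z': 82, 'y': 40}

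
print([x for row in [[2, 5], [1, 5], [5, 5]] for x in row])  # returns [2, 5, 1, 5, 5, 5]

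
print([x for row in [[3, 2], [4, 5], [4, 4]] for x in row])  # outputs [3, 2, 4, 5, 4, 4]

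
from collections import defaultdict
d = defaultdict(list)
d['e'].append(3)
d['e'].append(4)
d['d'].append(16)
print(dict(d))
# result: {'e': [3, 4], 'd': [16]}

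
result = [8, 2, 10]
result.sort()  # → [2, 8, 10]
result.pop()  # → 10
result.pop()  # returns 8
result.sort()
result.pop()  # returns 2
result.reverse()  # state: []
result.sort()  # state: []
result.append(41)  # [41]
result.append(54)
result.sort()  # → [41, 54]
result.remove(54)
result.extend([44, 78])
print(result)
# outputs [41, 44, 78]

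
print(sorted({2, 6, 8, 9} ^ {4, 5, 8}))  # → [2, 4, 5, 6, 9]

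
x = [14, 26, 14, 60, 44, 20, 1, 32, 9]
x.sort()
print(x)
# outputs [1, 9, 14, 14, 20, 26, 32, 44, 60]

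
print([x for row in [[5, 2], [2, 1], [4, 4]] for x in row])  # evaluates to [5, 2, 2, 1, 4, 4]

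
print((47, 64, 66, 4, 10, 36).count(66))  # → 1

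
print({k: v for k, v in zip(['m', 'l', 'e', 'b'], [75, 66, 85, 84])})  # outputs {'m': 75, 'l': 66, 'e': 85, 'b': 84}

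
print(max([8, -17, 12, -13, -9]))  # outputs 12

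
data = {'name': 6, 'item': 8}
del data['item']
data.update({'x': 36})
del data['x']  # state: {'name': 6}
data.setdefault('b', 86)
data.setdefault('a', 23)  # 23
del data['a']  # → {'name': 6, 'b': 86}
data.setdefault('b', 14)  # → 86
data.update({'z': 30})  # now {'name': 6, 'b': 86, 'z': 30}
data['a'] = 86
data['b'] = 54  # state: {'name': 6, 'b': 54, 'z': 30, 'a': 86}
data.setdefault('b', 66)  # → 54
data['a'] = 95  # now {'name': 6, 'b': 54, 'z': 30, 'a': 95}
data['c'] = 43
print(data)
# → {'name': 6, 'b': 54, 'z': 30, 'a': 95, 'c': 43}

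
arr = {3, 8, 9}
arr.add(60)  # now {3, 8, 9, 60}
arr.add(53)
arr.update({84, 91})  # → {3, 8, 9, 53, 60, 84, 91}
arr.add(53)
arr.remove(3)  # {8, 9, 53, 60, 84, 91}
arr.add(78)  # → {8, 9, 53, 60, 78, 84, 91}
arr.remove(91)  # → {8, 9, 53, 60, 78, 84}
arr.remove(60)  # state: {8, 9, 53, 78, 84}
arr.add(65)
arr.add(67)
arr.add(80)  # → {8, 9, 53, 65, 67, 78, 80, 84}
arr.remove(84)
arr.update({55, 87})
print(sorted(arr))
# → [8, 9, 53, 55, 65, 67, 78, 80, 87]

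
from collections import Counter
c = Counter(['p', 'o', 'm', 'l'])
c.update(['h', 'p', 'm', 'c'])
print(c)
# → Counter({'p': 2, 'm': 2, 'o': 1, 'l': 1, 'h': 1, 'c': 1})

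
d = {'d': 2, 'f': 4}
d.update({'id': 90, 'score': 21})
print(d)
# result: {'d': 2, 'f': 4, 'id': 90, 'score': 21}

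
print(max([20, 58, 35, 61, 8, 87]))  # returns 87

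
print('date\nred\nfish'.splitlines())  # ['date', 'red', 'fish']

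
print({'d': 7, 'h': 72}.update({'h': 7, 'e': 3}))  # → None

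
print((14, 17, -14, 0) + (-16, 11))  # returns (14, 17, -14, 0, -16, 11)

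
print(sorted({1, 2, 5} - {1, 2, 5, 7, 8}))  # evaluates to []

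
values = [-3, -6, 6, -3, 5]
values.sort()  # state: [-6, -3, -3, 5, 6]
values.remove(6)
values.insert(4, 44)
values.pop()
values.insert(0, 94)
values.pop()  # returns 5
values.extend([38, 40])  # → [94, -6, -3, -3, 38, 40]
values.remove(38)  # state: [94, -6, -3, -3, 40]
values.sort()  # [-6, -3, -3, 40, 94]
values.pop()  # 94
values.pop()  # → 40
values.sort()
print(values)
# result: [-6, -3, -3]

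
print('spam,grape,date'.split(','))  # ['spam', 'grape', 'date']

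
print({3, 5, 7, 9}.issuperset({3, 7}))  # True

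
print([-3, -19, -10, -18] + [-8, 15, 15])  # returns [-3, -19, -10, -18, -8, 15, 15]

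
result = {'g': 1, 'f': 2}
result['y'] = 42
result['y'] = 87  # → {'g': 1, 'f': 2, 'y': 87}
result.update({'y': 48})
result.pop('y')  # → 48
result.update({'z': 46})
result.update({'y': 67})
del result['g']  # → {'f': 2, 'z': 46, 'y': 67}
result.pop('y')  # 67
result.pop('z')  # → 46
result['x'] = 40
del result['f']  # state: {'x': 40}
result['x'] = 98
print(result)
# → {'x': 98}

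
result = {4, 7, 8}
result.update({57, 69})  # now {4, 7, 8, 57, 69}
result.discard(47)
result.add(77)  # {4, 7, 8, 57, 69, 77}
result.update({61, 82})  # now {4, 7, 8, 57, 61, 69, 77, 82}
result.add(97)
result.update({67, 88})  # {4, 7, 8, 57, 61, 67, 69, 77, 82, 88, 97}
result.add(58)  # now {4, 7, 8, 57, 58, 61, 67, 69, 77, 82, 88, 97}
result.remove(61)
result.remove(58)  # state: {4, 7, 8, 57, 67, 69, 77, 82, 88, 97}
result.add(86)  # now {4, 7, 8, 57, 67, 69, 77, 82, 86, 88, 97}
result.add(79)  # {4, 7, 8, 57, 67, 69, 77, 79, 82, 86, 88, 97}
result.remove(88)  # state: {4, 7, 8, 57, 67, 69, 77, 79, 82, 86, 97}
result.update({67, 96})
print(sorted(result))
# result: [4, 7, 8, 57, 67, 69, 77, 79, 82, 86, 96, 97]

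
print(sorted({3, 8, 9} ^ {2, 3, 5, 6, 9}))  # [2, 5, 6, 8]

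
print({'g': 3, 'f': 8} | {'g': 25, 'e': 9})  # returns {'g': 25, 'f': 8, 'e': 9}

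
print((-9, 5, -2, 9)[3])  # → 9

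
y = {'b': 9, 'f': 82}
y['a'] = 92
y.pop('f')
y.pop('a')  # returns 92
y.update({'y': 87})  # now {'b': 9, 'y': 87}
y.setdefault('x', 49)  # 49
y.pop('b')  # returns 9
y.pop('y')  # 87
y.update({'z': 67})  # {'x': 49, 'z': 67}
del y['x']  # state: {'z': 67}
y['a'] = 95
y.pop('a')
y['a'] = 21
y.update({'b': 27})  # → {'z': 67, 'a': 21, 'b': 27}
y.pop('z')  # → 67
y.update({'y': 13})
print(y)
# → {'a': 21, 'b': 27, 'y': 13}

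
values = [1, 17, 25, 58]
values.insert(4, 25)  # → [1, 17, 25, 58, 25]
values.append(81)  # [1, 17, 25, 58, 25, 81]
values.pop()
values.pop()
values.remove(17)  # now [1, 25, 58]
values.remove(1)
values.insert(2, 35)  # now [25, 58, 35]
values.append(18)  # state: [25, 58, 35, 18]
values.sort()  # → [18, 25, 35, 58]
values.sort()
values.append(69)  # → [18, 25, 35, 58, 69]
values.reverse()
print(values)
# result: [69, 58, 35, 25, 18]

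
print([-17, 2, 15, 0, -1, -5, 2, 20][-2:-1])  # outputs [2]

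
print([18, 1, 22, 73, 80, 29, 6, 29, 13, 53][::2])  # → [18, 22, 80, 6, 13]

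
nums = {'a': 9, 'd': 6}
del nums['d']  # {'a': 9}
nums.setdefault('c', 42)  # 42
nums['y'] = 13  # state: {'a': 9, 'c': 42, 'y': 13}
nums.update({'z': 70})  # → {'a': 9, 'c': 42, 'y': 13, 'z': 70}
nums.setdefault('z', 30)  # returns 70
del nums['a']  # {'c': 42, 'y': 13, 'z': 70}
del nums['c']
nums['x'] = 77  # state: {'y': 13, 'z': 70, 'x': 77}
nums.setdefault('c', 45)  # 45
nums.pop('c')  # 45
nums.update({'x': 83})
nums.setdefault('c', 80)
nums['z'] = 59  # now {'y': 13, 'z': 59, 'x': 83, 'c': 80}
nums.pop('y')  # 13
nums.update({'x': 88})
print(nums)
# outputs {'z': 59, 'x': 88, 'c': 80}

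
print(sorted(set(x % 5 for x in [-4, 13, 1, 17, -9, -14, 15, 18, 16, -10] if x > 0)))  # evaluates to [0, 1, 2, 3]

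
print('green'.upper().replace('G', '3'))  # 3REEN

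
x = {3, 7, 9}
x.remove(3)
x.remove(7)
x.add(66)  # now {9, 66}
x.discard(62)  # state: {9, 66}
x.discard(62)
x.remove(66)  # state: {9}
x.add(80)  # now {9, 80}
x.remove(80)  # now {9}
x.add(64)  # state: {9, 64}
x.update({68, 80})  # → {9, 64, 68, 80}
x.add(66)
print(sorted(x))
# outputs [9, 64, 66, 68, 80]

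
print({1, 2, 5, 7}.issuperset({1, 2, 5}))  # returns True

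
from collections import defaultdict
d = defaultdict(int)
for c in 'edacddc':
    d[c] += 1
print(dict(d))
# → {'e': 1, 'd': 3, 'a': 1, 'c': 2}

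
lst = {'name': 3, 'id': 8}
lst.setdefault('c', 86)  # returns 86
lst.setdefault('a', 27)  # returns 27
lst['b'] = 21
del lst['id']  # {'name': 3, 'c': 86, 'a': 27, 'b': 21}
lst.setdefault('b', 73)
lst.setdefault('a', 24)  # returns 27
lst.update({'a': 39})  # {'name': 3, 'c': 86, 'a': 39, 'b': 21}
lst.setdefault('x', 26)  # 26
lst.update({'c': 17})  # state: {'name': 3, 'c': 17, 'a': 39, 'b': 21, 'x': 26}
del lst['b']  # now {'name': 3, 'c': 17, 'a': 39, 'x': 26}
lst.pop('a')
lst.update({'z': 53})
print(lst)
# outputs {'name': 3, 'c': 17, 'x': 26, 'z': 53}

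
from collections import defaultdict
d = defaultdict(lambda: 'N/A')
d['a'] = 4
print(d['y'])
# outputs N/A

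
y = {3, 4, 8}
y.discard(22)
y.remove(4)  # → {3, 8}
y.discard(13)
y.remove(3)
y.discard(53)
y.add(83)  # {8, 83}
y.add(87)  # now {8, 83, 87}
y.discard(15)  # {8, 83, 87}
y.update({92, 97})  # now {8, 83, 87, 92, 97}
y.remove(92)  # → {8, 83, 87, 97}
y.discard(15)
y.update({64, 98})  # {8, 64, 83, 87, 97, 98}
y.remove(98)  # {8, 64, 83, 87, 97}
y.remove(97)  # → {8, 64, 83, 87}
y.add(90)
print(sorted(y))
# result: [8, 64, 83, 87, 90]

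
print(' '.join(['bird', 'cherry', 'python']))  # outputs bird cherry python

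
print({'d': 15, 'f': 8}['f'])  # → 8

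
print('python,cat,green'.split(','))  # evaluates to ['python', 'cat', 'green']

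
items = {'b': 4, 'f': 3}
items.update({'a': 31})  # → {'b': 4, 'f': 3, 'a': 31}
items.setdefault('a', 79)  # 31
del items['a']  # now {'b': 4, 'f': 3}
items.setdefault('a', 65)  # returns 65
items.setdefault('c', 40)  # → 40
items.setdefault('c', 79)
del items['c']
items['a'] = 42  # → {'b': 4, 'f': 3, 'a': 42}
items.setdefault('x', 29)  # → 29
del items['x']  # {'b': 4, 'f': 3, 'a': 42}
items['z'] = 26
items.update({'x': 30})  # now {'b': 4, 'f': 3, 'a': 42, 'z': 26, 'x': 30}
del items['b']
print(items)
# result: {'f': 3, 'a': 42, 'z': 26, 'x': 30}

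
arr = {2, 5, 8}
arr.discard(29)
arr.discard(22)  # {2, 5, 8}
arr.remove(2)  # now {5, 8}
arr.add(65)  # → {5, 8, 65}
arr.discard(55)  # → {5, 8, 65}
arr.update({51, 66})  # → {5, 8, 51, 65, 66}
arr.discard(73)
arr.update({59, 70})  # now {5, 8, 51, 59, 65, 66, 70}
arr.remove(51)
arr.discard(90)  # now {5, 8, 59, 65, 66, 70}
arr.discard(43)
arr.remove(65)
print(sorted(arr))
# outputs [5, 8, 59, 66, 70]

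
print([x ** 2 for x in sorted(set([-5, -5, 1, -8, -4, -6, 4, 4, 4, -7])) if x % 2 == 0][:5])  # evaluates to [64, 36, 16, 16]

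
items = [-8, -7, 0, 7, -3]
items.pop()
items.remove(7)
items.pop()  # 0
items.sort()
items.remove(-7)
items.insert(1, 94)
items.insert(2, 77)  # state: [-8, 94, 77]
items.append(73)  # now [-8, 94, 77, 73]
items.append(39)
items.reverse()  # [39, 73, 77, 94, -8]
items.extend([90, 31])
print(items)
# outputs [39, 73, 77, 94, -8, 90, 31]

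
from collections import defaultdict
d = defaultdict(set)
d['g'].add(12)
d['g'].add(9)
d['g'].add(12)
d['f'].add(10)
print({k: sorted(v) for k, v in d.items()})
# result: {'g': [9, 12], 'f': [10]}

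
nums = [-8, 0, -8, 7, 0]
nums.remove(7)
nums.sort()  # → [-8, -8, 0, 0]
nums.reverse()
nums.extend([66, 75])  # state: [0, 0, -8, -8, 66, 75]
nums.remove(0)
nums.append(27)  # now [0, -8, -8, 66, 75, 27]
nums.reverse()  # [27, 75, 66, -8, -8, 0]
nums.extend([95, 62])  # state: [27, 75, 66, -8, -8, 0, 95, 62]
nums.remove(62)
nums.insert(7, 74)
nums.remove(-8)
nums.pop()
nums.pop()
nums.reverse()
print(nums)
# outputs [0, -8, 66, 75, 27]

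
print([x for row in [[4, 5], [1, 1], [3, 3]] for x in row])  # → [4, 5, 1, 1, 3, 3]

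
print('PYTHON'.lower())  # python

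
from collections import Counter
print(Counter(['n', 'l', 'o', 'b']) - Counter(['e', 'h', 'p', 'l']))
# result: Counter({'n': 1, 'o': 1, 'b': 1})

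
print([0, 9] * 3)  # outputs [0, 9, 0, 9, 0, 9]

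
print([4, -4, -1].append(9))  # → None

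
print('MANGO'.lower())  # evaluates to mango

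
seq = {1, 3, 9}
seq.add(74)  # {1, 3, 9, 74}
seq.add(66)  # {1, 3, 9, 66, 74}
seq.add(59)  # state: {1, 3, 9, 59, 66, 74}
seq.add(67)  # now {1, 3, 9, 59, 66, 67, 74}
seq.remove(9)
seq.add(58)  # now {1, 3, 58, 59, 66, 67, 74}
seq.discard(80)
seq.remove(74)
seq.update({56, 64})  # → {1, 3, 56, 58, 59, 64, 66, 67}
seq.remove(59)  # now {1, 3, 56, 58, 64, 66, 67}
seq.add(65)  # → {1, 3, 56, 58, 64, 65, 66, 67}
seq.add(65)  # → {1, 3, 56, 58, 64, 65, 66, 67}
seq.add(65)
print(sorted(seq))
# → [1, 3, 56, 58, 64, 65, 66, 67]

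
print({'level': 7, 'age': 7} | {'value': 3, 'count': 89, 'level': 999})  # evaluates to {'level': 999, 'age': 7, 'value': 3, 'count': 89}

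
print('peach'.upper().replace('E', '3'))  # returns P3ACH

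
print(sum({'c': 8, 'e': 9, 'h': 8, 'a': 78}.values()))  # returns 103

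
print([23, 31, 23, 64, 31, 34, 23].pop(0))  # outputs 23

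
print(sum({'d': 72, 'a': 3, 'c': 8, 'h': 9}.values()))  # 92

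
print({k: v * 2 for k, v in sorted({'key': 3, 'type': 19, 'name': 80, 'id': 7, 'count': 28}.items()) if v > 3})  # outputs {'count': 56, 'id': 14, 'name': 160, 'type': 38}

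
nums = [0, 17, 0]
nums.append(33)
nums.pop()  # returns 33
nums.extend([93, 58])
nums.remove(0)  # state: [17, 0, 93, 58]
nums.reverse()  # [58, 93, 0, 17]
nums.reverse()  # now [17, 0, 93, 58]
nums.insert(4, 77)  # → [17, 0, 93, 58, 77]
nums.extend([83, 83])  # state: [17, 0, 93, 58, 77, 83, 83]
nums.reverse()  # [83, 83, 77, 58, 93, 0, 17]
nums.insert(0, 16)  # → [16, 83, 83, 77, 58, 93, 0, 17]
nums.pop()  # 17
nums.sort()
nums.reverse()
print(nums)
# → [93, 83, 83, 77, 58, 16, 0]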